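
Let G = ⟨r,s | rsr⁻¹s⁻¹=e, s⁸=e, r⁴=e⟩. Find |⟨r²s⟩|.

|⟨r²s⟩| equals the order of r²s. Compute successive powers until reaching e:
  (r²s)¹ = r²s, (r²s)² = s², (r²s)³ = r²s³, (r²s)⁴ = s⁴, (r²s)⁵ = r²s⁵, (r²s)⁶ = s⁶, (r²s)⁷ = r²s⁷, (r²s)⁸ = e.
The smallest positive k with (r²s)ᵏ = e is 8, so |⟨r²s⟩| = 8.

Answer: 8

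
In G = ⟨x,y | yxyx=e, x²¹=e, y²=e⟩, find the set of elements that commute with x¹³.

⟨x¹³⟩ ⊆ C_G(x¹³) since powers of x¹³ commute with x¹³; so |C_G(x¹³)| ≥ |⟨x¹³⟩| = 21.
By orbit–stabilizer, |C_G(x¹³)| = |G| / |conj. class of x¹³| = 42 / 2 = 21.
The 21 elements commuting with x¹³ are {e, x, x², x³, x⁴, x⁵, x⁶, x⁷, x⁸, x⁹, x¹⁰, x¹¹, x¹², x¹³, x¹⁴, x¹⁵, x¹⁶, x¹⁷, x¹⁸, x¹⁹, x²⁰}.

Answer: {e, x, x², x³, x⁴, x⁵, x⁶, x⁷, x⁸, x⁹, x¹⁰, x¹¹, x¹², x¹³, x¹⁴, x¹⁵, x¹⁶, x¹⁷, x¹⁸, x¹⁹, x²⁰}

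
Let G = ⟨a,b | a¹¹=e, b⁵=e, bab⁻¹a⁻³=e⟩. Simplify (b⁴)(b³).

Compute (b⁴) · (b³) by multiplying left to right and reducing via the relations at each step:
  (b⁴) · b³ = b²

Answer: b²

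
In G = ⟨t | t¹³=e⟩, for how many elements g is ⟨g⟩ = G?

G is cyclic of order 13. An element generates G iff its order is 13, and a cyclic group of order 13 has exactly φ(13) = 12 such elements.

Answer: 12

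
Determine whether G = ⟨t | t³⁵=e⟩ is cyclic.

|G| = 35. The element t has order 35 (its powers give 35 distinct elements), so ⟨t⟩ = G and G is cyclic.

Answer: Yes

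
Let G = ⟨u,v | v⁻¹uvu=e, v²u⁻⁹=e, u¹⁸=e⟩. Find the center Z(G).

An element z ∈ Z(G) iff z commutes with every generator.
For example u⁹ is central: (u⁹)·u = u¹⁰ = u·(u⁹); (u⁹)·v = v⁻¹ = v·(u⁹).
Whereas u ∉ Z(G) since u·v = uv ≠ u⁸v⁻¹ = v·u.
Checking each of the 36 elements this way gives Z(G) = {e, u⁹}, of order 2.

Answer: {e, u⁹}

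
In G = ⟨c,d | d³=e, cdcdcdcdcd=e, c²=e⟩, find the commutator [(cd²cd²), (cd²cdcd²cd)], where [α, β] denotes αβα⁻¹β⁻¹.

[(cd²cd²), (cd²cdcd²cd)] = (cd²cd²)·(cd²cdcd²cd)·(cd²cd²)⁻¹·(cd²cdcd²cd)⁻¹.
  (cd²cd²) · (cd²cdcd²cd) = d²cdcd²
  (d²cdcd²) · (dcdc) = d²cd²c
  (d²cd²c) · (d²cdcd²cdc) = cd²cdcd²c

Answer: cd²cdcd²c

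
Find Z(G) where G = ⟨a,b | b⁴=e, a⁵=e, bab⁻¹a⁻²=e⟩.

An element z ∈ Z(G) iff z commutes with every generator.
For example e is central: e·a = a = a·e; e·b = b = b·e.
Whereas a ∉ Z(G) since a·b = ab ≠ a²b = b·a.
Checking each of the 20 elements this way gives Z(G) = {e}, of order 1.

Answer: {e}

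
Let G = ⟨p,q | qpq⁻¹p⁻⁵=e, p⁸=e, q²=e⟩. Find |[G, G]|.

G' = [G, G] is generated by all commutators. The generator-pair commutators are: [p, q] = p⁴.
The subgroup they normally generate is {e, p⁴}, of order 2.
Check: |G/G'| = 16/2 = 8 is the order of the abelianisation.

Answer: 2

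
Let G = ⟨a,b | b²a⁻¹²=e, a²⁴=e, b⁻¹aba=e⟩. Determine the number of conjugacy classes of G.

The conjugacy classes (representative and size) are:
  [e] (size 1), [a] (size 2), [a²] (size 2), [a³] (size 2), [a⁴] (size 2), [a⁵] (size 2), [a¹⁸] (size 2), [a⁷] (size 2), [a¹⁶] (size 2), [a¹⁵] (size 2), [a¹⁴] (size 2), [a¹³] (size 2), [a¹²] (size 1), [a⁶b] (size 12), [a⁵b⁻¹] (size 12).
Class equation: 1 + 2 + 2 + 2 + 2 + 2 + 2 + 2 + 2 + 2 + 2 + 2 + 1 + 12 + 12 = 48 = |G|. So G has 15 conjugacy classes.

Answer: 15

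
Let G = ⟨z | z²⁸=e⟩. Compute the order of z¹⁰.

Compute successive powers until reaching e:
  (z¹⁰)¹ = z¹⁰, (z¹⁰)² = z²⁰, (z¹⁰)³ = z², (z¹⁰)⁴ = z¹², (z¹⁰)⁵ = z²², (z¹⁰)⁶ = z⁴, (z¹⁰)⁷ = z¹⁴, (z¹⁰)⁸ = z²⁴, (z¹⁰)⁹ = z⁶, (z¹⁰)¹⁰ = z¹⁶, (z¹⁰)¹¹ = z²⁶, (z¹⁰)¹² = z⁸, (z¹⁰)¹³ = z¹⁸, (z¹⁰)¹⁴ = e.
The smallest positive k with (z¹⁰)ᵏ = e is 14.

Answer: 14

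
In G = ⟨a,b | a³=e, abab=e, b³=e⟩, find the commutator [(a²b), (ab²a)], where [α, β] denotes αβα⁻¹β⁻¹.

[(a²b), (ab²a)] = (a²b)·(ab²a)·(a²b)⁻¹·(ab²a)⁻¹.
  (a²b) · (ab²a) = b²
  (b²) · (b²a) = a²b²
  (a²b²) · (ab²a) = ab

Answer: ab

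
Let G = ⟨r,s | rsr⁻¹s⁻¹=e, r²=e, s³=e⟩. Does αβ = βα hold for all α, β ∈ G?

Each pair of generators commutes: r·s = rs = s·r. Since the generators pairwise commute, every element of G commutes with every other, so G is abelian.

Answer: Yes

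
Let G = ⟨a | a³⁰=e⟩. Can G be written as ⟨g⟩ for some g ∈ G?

|G| = 30. The element a has order 30 (its powers give 30 distinct elements), so ⟨a⟩ = G and G is cyclic.

Answer: Yes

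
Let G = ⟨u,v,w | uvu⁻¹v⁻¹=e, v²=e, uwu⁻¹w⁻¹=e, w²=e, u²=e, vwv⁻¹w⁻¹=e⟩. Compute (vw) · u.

Compute (vw) · u by multiplying left to right and reducing via the relations at each step:
  (vw) · u = uvw

Answer: uvw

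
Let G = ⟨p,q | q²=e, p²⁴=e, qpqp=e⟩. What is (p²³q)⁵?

Compute successive powers of (p²³q), reducing at each step:
  (p²³q)²: (p²³q) · p²³ = q;   q · q = e
  (p²³q)³: e · p²³ = p²³;   (p²³) · q = p²³q
  (p²³q)⁴: (p²³q) · p²³ = q;   q · q = e
  (p²³q)⁵: e · p²³ = p²³;   (p²³) · q = p²³q

Answer: p²³q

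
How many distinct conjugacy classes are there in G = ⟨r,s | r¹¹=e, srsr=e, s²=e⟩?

The conjugacy classes (representative and size) are:
  [e] (size 1), [r¹⁰] (size 2), [r²] (size 2), [r³] (size 2), [r⁷] (size 2), [r⁶] (size 2), [r²s] (size 11).
Class equation: 1 + 2 + 2 + 2 + 2 + 2 + 11 = 22 = |G|. So G has 7 conjugacy classes.

Answer: 7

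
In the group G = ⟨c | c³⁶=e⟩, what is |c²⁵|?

Compute successive powers until reaching e:
  (c²⁵)¹ = c²⁵, (c²⁵)² = c¹⁴, (c²⁵)³ = c³, (c²⁵)⁴ = c²⁸, (c²⁵)⁵ = c¹⁷, (c²⁵)⁶ = c⁶, (c²⁵)⁷ = c³¹, (c²⁵)⁸ = c²⁰, (c²⁵)⁹ = c⁹, (c²⁵)¹⁰ = c³⁴, (c²⁵)¹¹ = c²³, (c²⁵)¹² = c¹², (c²⁵)¹³ = c, (c²⁵)¹⁴ = c²⁶, (c²⁵)¹⁵ = c¹⁵, (c²⁵)¹⁶ = c⁴, (c²⁵)¹⁷ = c²⁹, (c²⁵)¹⁸ = c¹⁸, (c²⁵)¹⁹ = c⁷, (c²⁵)²⁰ = c³², (c²⁵)²¹ = c²¹, (c²⁵)²² = c¹⁰, (c²⁵)²³ = c³⁵, (c²⁵)²⁴ = c²⁴, (c²⁵)²⁵ = c¹³, (c²⁵)²⁶ = c², (c²⁵)²⁷ = c²⁷, (c²⁵)²⁸ = c¹⁶, (c²⁵)²⁹ = c⁵, (c²⁵)³⁰ = c³⁰, (c²⁵)³¹ = c¹⁹, (c²⁵)³² = c⁸, (c²⁵)³³ = c³³, (c²⁵)³⁴ = c²², (c²⁵)³⁵ = c¹¹, (c²⁵)³⁶ = e.
The smallest positive k with (c²⁵)ᵏ = e is 36.

Answer: 36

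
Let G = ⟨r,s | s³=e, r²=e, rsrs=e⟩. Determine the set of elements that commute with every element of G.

An element z ∈ Z(G) iff z commutes with every generator.
For example e is central: e·r = r = r·e; e·s = s = s·e.
Whereas r ∉ Z(G) since r·s = rs ≠ rs² = s·r.
Checking each of the 6 elements this way gives Z(G) = {e}, of order 1.

Answer: {e}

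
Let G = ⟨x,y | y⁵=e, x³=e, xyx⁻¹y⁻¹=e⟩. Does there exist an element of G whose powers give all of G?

|G| = 15. The element xy has order 15 (its powers give 15 distinct elements), so ⟨xy⟩ = G and G is cyclic.

Answer: Yes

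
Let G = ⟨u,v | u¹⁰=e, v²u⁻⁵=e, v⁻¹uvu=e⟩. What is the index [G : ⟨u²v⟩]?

First find ord(u²v) by computing successive powers:
  (u²v)¹ = u²v, (u²v)² = u⁵, (u²v)³ = u²v⁻¹, (u²v)⁴ = e.
So |⟨u²v⟩| = ord(u²v) = 4. With |G| = 20, by Lagrange [G : ⟨u²v⟩] = 20/4 = 5.

Answer: 5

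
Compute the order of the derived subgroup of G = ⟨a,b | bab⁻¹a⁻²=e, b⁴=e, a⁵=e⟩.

G' = [G, G] is generated by all commutators. The generator-pair commutators are: [a, b] = a⁴.
The subgroup they normally generate is {e, a, a², a³, a⁴}, of order 5.
Check: |G/G'| = 20/5 = 4 is the order of the abelianisation.

Answer: 5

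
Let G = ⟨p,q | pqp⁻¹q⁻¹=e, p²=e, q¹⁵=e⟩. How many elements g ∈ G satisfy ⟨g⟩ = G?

G is cyclic of order 30. An element generates G iff its order is 30, and a cyclic group of order 30 has exactly φ(30) = 8 such elements.

Answer: 8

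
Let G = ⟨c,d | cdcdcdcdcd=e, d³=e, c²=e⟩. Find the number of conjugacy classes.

The conjugacy classes (representative and size) are:
  [e] (size 1), [cdcd²cdcd²c] (size 15), [dcdcd²c] (size 20), [cd²cd²c] (size 12), [d²cdcd²] (size 12).
Class equation: 1 + 15 + 20 + 12 + 12 = 60 = |G|. So G has 5 conjugacy classes.

Answer: 5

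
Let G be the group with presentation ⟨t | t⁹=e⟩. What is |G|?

G is generated by a single element, so G is cyclic. The relator gives t⁹ = e and no smaller power is forced to be e, so the 9 powers {e, t, t², t³, t⁴, t⁵, t⁶, t⁷, t⁸} are distinct. Hence |G| = 9.

Answer: 9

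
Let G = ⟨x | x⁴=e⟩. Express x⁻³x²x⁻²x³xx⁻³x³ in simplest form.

Multiply left to right, reducing at each step:
  x · x² = x³
  (x³) · x⁻² = x
  x · x³ = e
  e · x = x
  x · x⁻³ = x²
  (x²) · x³ = x

Answer: x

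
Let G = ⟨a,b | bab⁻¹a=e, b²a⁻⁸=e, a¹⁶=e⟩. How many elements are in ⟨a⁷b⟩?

|⟨a⁷b⟩| equals the order of a⁷b. Compute successive powers until reaching e:
  (a⁷b)¹ = a⁷b, (a⁷b)² = a⁸, (a⁷b)³ = a⁷b⁻¹, (a⁷b)⁴ = e.
The smallest positive k with (a⁷b)ᵏ = e is 4, so |⟨a⁷b⟩| = 4.

Answer: 4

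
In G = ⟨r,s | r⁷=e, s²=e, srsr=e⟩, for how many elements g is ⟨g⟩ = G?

⟨g⟩ = G would require ord(g) = |G| = 14, but the maximum element order in G is 7 < 14. So G is not cyclic and no single element generates it: the count is 0.

Answer: 0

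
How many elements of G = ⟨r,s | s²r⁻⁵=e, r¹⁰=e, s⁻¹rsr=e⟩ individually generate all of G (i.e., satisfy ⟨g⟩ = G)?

⟨g⟩ = G would require ord(g) = |G| = 20, but the maximum element order in G is 10 < 20. So G is not cyclic and no single element generates it: the count is 0.

Answer: 0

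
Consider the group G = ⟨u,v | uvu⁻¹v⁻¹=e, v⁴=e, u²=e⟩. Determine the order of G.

Enumerate words in the generators, reducing via the relations: the distinct elements are
  {e, u, v, uv, v², v³, uv², uv³}.
No further products give new elements, so |G| = 8.

Answer: 8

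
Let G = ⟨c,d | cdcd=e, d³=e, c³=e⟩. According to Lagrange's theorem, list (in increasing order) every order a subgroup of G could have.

|G| = 12 = 2² · 3. By Lagrange's theorem the order of any subgroup divides 12; the divisors of 12 are 1, 2, 3, 4, 6, 12.

Answer: 1, 2, 3, 4, 6, 12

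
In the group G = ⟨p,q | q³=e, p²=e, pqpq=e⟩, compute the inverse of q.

The order of q is 3 (smallest k with qᵏ = e), so q⁻¹ = q² = q².
Check: q · (q²) → q · q² = e, giving e as required.

Answer: q²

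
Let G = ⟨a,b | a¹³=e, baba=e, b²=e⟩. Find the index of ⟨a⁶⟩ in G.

First find ord(a⁶) by computing successive powers:
  (a⁶)¹ = a⁶, (a⁶)² = a¹², (a⁶)³ = a⁵, (a⁶)⁴ = a¹¹, (a⁶)⁵ = a⁴, (a⁶)⁶ = a¹⁰, (a⁶)⁷ = a³, (a⁶)⁸ = a⁹, (a⁶)⁹ = a², (a⁶)¹⁰ = a⁸, (a⁶)¹¹ = a, (a⁶)¹² = a⁷, (a⁶)¹³ = e.
So |⟨a⁶⟩| = ord(a⁶) = 13. With |G| = 26, by Lagrange [G : ⟨a⁶⟩] = 26/13 = 2.

Answer: 2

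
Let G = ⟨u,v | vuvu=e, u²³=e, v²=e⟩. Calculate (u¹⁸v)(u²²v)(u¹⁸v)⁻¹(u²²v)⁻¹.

[(u¹⁸v), (u²²v)] = (u¹⁸v)·(u²²v)·(u¹⁸v)⁻¹·(u²²v)⁻¹.
  (u¹⁸v) · (u²²v) = u¹⁹
  (u¹⁹) · (u¹⁸v) = u¹⁴v
  (u¹⁴v) · (u²²v) = u¹⁵

Answer: u¹⁵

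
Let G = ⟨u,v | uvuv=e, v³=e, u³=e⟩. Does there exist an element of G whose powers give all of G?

Every cyclic group is abelian. But u·v = uv while v·u = u²v², so u·v ≠ v·u and G is not abelian. Hence G is not cyclic.

Answer: No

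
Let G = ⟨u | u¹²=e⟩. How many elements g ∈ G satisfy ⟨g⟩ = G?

G is cyclic of order 12. An element generates G iff its order is 12, and a cyclic group of order 12 has exactly φ(12) = 4 such elements.

Answer: 4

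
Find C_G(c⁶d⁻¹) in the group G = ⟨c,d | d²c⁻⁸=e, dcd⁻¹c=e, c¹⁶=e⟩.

⟨c⁶d⁻¹⟩ ⊆ C_G(c⁶d⁻¹) since powers of c⁶d⁻¹ commute with c⁶d⁻¹; so |C_G(c⁶d⁻¹)| ≥ |⟨c⁶d⁻¹⟩| = 4.
By orbit–stabilizer, |C_G(c⁶d⁻¹)| = |G| / |conj. class of c⁶d⁻¹| = 32 / 8 = 4.
The 4 elements commuting with c⁶d⁻¹ are {e, c⁸, c⁶d, c⁶d⁻¹}.

Answer: {e, c⁸, c⁶d, c⁶d⁻¹}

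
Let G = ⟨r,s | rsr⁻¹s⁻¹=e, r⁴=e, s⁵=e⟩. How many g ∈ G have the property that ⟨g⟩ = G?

G is cyclic of order 20. An element generates G iff its order is 20, and a cyclic group of order 20 has exactly φ(20) = 8 such elements.

Answer: 8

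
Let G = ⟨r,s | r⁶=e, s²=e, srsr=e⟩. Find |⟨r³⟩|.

|⟨r³⟩| equals the order of r³. Compute successive powers until reaching e:
  (r³)¹ = r³, (r³)² = e.
The smallest positive k with (r³)ᵏ = e is 2, so |⟨r³⟩| = 2.

Answer: 2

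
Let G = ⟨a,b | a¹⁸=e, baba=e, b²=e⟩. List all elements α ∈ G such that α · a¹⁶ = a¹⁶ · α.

⟨a¹⁶⟩ ⊆ C_G(a¹⁶) since powers of a¹⁶ commute with a¹⁶; so |C_G(a¹⁶)| ≥ |⟨a¹⁶⟩| = 9.
By orbit–stabilizer, |C_G(a¹⁶)| = |G| / |conj. class of a¹⁶| = 36 / 2 = 18.
The 18 elements commuting with a¹⁶ are {e, a, a², a³, a⁴, a⁵, a⁶, a⁷, a⁸, a⁹, a¹⁰, a¹¹, a¹², a¹³, a¹⁴, a¹⁵, a¹⁶, a¹⁷}.

Answer: {e, a, a², a³, a⁴, a⁵, a⁶, a⁷, a⁸, a⁹, a¹⁰, a¹¹, a¹², a¹³, a¹⁴, a¹⁵, a¹⁶, a¹⁷}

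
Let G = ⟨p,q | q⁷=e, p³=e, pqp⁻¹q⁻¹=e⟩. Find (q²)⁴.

Compute successive powers of (q²), reducing at each step:
  (q²)²: (q²) · q² = q⁴
  (q²)³: (q⁴) · q² = q⁶
  (q²)⁴: (q⁶) · q² = q

Answer: q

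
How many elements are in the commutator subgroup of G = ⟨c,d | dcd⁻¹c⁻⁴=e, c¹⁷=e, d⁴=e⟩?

G' = [G, G] is generated by all commutators. The generator-pair commutators are: [c, d] = c¹⁴.
The subgroup they normally generate is {e, c, c², c³, c⁴, c⁵, c⁶, c⁷, c⁸, c⁹, c¹⁰, c¹¹, c¹², c¹³, c¹⁴, c¹⁵, c¹⁶}, of order 17.
Check: |G/G'| = 68/17 = 4 is the order of the abelianisation.

Answer: 17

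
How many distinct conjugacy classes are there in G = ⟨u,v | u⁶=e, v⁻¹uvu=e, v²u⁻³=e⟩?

The conjugacy classes (representative and size) are:
  [e] (size 1), [u] (size 2), [u²] (size 2), [u³] (size 1), [uv⁻¹] (size 3), [u²v⁻¹] (size 3).
Class equation: 1 + 2 + 2 + 1 + 3 + 3 = 12 = |G|. So G has 6 conjugacy classes.

Answer: 6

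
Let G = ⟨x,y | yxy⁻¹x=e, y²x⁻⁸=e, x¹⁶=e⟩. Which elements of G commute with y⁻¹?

⟨y⁻¹⟩ ⊆ C_G(y⁻¹) since powers of y⁻¹ commute with y⁻¹; so |C_G(y⁻¹)| ≥ |⟨y⁻¹⟩| = 4.
By orbit–stabilizer, |C_G(y⁻¹)| = |G| / |conj. class of y⁻¹| = 32 / 8 = 4.
The 4 elements commuting with y⁻¹ are {e, x⁸, y, y⁻¹}.

Answer: {e, x⁸, y, y⁻¹}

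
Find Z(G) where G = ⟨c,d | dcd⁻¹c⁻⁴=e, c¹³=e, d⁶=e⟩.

An element z ∈ Z(G) iff z commutes with every generator.
For example e is central: e·c = c = c·e; e·d = d = d·e.
Whereas c ∉ Z(G) since c·d = cd ≠ c⁴d = d·c.
Checking each of the 78 elements this way gives Z(G) = {e}, of order 1.

Answer: {e}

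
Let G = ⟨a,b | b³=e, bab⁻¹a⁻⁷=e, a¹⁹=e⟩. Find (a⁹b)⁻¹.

The order of (a⁹b) is 3 (smallest k with (a⁹b)ᵏ = e), so (a⁹b)⁻¹ = (a⁹b)² = a¹⁵b².
Check: (a⁹b) · (a¹⁵b²) → (a⁹b) · a¹⁵ = b;   b · b² = e, giving e as required.

Answer: a¹⁵b²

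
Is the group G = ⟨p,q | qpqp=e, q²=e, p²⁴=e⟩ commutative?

p·q = pq but q·p = p²³q, so p·q ≠ q·p and G is not abelian.

Answer: No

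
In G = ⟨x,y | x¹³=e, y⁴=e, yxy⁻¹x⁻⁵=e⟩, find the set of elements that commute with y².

⟨y²⟩ ⊆ C_G(y²) since powers of y² commute with y²; so |C_G(y²)| ≥ |⟨y²⟩| = 2.
By orbit–stabilizer, |C_G(y²)| = |G| / |conj. class of y²| = 52 / 13 = 4.
The 4 elements commuting with y² are {e, y, y², y³}.

Answer: {e, y, y², y³}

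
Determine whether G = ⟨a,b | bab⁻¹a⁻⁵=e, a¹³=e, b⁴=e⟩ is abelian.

a·b = ab but b·a = a⁵b, so a·b ≠ b·a and G is not abelian.

Answer: No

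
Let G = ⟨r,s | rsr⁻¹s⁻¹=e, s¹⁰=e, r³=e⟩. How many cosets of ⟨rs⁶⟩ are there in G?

First find ord(rs⁶) by computing successive powers:
  (rs⁶)¹ = rs⁶, (rs⁶)² = r²s², (rs⁶)³ = s⁸, (rs⁶)⁴ = rs⁴, (rs⁶)⁵ = r², (rs⁶)⁶ = s⁶, (rs⁶)⁷ = rs², (rs⁶)⁸ = r²s⁸, (rs⁶)⁹ = s⁴, (rs⁶)¹⁰ = r, (rs⁶)¹¹ = r²s⁶, (rs⁶)¹² = s², (rs⁶)¹³ = rs⁸, (rs⁶)¹⁴ = r²s⁴, (rs⁶)¹⁵ = e.
So |⟨rs⁶⟩| = ord(rs⁶) = 15. With |G| = 30, by Lagrange [G : ⟨rs⁶⟩] = 30/15 = 2.

Answer: 2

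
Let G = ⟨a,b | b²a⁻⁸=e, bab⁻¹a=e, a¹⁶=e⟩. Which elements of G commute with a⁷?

⟨a⁷⟩ ⊆ C_G(a⁷) since powers of a⁷ commute with a⁷; so |C_G(a⁷)| ≥ |⟨a⁷⟩| = 16.
By orbit–stabilizer, |C_G(a⁷)| = |G| / |conj. class of a⁷| = 32 / 2 = 16.
The 16 elements commuting with a⁷ are {e, a, a², a³, a⁴, a⁵, a⁶, a⁷, a⁸, a⁹, a¹⁰, a¹¹, a¹², a¹³, a¹⁴, a¹⁵}.

Answer: {e, a, a², a³, a⁴, a⁵, a⁶, a⁷, a⁸, a⁹, a¹⁰, a¹¹, a¹², a¹³, a¹⁴, a¹⁵}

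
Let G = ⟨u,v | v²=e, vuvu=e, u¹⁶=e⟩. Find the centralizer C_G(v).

⟨v⟩ ⊆ C_G(v) since powers of v commute with v; so |C_G(v)| ≥ |⟨v⟩| = 2.
By orbit–stabilizer, |C_G(v)| = |G| / |conj. class of v| = 32 / 8 = 4.
The 4 elements commuting with v are {e, u⁸, v, u⁸v}.

Answer: {e, u⁸, v, u⁸v}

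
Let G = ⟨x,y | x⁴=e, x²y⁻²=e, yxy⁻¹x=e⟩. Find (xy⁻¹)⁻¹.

The order of (xy⁻¹) is 4 (smallest k with (xy⁻¹)ᵏ = e), so (xy⁻¹)⁻¹ = (xy⁻¹)³ = xy.
Check: (xy⁻¹) · (xy) → (xy⁻¹) · x = y⁻¹;   (y⁻¹) · y = e, giving e as required.

Answer: xy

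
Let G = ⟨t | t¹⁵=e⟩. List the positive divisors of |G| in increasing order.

|G| = 15 = 3 · 5. By Lagrange's theorem the order of any subgroup divides 15; the divisors of 15 are 1, 3, 5, 15.

Answer: 1, 3, 5, 15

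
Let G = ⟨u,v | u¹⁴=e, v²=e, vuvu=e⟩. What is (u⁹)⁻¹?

The order of (u⁹) is 14 (smallest k with (u⁹)ᵏ = e), so (u⁹)⁻¹ = (u⁹)¹³ = u⁵.
Check: (u⁹) · (u⁵) → (u⁹) · u⁵ = e, giving e as required.

Answer: u⁵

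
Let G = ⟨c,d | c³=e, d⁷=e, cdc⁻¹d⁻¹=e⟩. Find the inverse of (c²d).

The order of (c²d) is 21 (smallest k with (c²d)ᵏ = e), so (c²d)⁻¹ = (c²d)²⁰ = cd⁶.
Check: (c²d) · (cd⁶) → (c²d) · c = d;   d · d⁶ = e, giving e as required.

Answer: cd⁶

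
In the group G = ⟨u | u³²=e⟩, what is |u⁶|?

Compute successive powers until reaching e:
  (u⁶)¹ = u⁶, (u⁶)² = u¹², (u⁶)³ = u¹⁸, (u⁶)⁴ = u²⁴, (u⁶)⁵ = u³⁰, (u⁶)⁶ = u⁴, (u⁶)⁷ = u¹⁰, (u⁶)⁸ = u¹⁶, (u⁶)⁹ = u²², (u⁶)¹⁰ = u²⁸, (u⁶)¹¹ = u², (u⁶)¹² = u⁸, (u⁶)¹³ = u¹⁴, (u⁶)¹⁴ = u²⁰, (u⁶)¹⁵ = u²⁶, (u⁶)¹⁶ = e.
The smallest positive k with (u⁶)ᵏ = e is 16.

Answer: 16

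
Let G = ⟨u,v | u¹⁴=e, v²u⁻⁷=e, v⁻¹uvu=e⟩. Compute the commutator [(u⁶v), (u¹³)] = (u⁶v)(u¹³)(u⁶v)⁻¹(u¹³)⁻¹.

[(u⁶v), (u¹³)] = (u⁶v)·(u¹³)·(u⁶v)⁻¹·(u¹³)⁻¹.
  (u⁶v) · (u¹³) = v⁻¹
  (v⁻¹) · (u⁶v⁻¹) = u
  u · u = u²

Answer: u²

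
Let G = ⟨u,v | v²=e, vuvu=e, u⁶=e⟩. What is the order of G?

Enumerate words in the generators, reducing via the relations: the distinct elements are
  {e, u, v, uv, u², u³, u⁴, u⁵, u²v, u³v, u⁴v, u⁵v}.
No further products give new elements, so |G| = 12.

Answer: 12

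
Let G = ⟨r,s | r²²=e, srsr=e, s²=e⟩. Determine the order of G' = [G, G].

G' = [G, G] is generated by all commutators. The generator-pair commutators are: [r, s] = r².
The subgroup they normally generate is {e, r², r⁴, r⁶, r⁸, r¹⁰, r¹², r¹⁴, r¹⁶, r¹⁸, r²⁰}, of order 11.
Check: |G/G'| = 44/11 = 4 is the order of the abelianisation.

Answer: 11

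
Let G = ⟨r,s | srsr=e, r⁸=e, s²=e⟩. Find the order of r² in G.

Compute successive powers until reaching e:
  (r²)¹ = r², (r²)² = r⁴, (r²)³ = r⁶, (r²)⁴ = e.
The smallest positive k with (r²)ᵏ = e is 4.

Answer: 4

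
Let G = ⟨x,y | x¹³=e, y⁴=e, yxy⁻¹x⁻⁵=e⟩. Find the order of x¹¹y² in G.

Compute successive powers until reaching e:
  (x¹¹y²)¹ = x¹¹y², (x¹¹y²)² = e.
The smallest positive k with (x¹¹y²)ᵏ = e is 2.

Answer: 2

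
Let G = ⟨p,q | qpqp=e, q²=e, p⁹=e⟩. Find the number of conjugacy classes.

The conjugacy classes (representative and size) are:
  [e] (size 1), [p⁸] (size 2), [p⁷] (size 2), [p⁶] (size 2), [p⁵] (size 2), [p⁴q] (size 9).
Class equation: 1 + 2 + 2 + 2 + 2 + 9 = 18 = |G|. So G has 6 conjugacy classes.

Answer: 6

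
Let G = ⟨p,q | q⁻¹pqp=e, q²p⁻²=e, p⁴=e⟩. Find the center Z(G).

An element z ∈ Z(G) iff z commutes with every generator.
For example p² is central: (p²)·p = p³ = p·(p²); (p²)·q = q⁻¹ = q·(p²).
Whereas p ∉ Z(G) since p·q = pq ≠ pq⁻¹ = q·p.
Checking each of the 8 elements this way gives Z(G) = {e, p²}, of order 2.

Answer: {e, p²}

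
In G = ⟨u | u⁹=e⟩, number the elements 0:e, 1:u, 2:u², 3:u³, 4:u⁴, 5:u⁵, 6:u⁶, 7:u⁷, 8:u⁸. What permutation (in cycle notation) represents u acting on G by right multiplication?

(0 1 2 3 4 5 6 7 8)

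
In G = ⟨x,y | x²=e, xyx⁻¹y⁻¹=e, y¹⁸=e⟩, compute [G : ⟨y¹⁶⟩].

First find ord(y¹⁶) by computing successive powers:
  (y¹⁶)¹ = y¹⁶, (y¹⁶)² = y¹⁴, (y¹⁶)³ = y¹², (y¹⁶)⁴ = y¹⁰, (y¹⁶)⁵ = y⁸, (y¹⁶)⁶ = y⁶, (y¹⁶)⁷ = y⁴, (y¹⁶)⁸ = y², (y¹⁶)⁹ = e.
So |⟨y¹⁶⟩| = ord(y¹⁶) = 9. With |G| = 36, by Lagrange [G : ⟨y¹⁶⟩] = 36/9 = 4.

Answer: 4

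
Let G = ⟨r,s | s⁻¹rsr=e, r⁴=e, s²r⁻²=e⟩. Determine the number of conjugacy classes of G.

The conjugacy classes (representative and size) are:
  [e] (size 1), [r³] (size 2), [r²] (size 1), [s⁻¹] (size 2), [rs⁻¹] (size 2).
Class equation: 1 + 2 + 1 + 2 + 2 = 8 = |G|. So G has 5 conjugacy classes.

Answer: 5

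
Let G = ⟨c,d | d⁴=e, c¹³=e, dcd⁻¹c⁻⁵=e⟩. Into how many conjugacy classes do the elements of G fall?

The conjugacy classes (representative and size) are:
  [e] (size 1), [c] (size 4), [c²] (size 4), [c⁹] (size 4), [c¹²d] (size 13), [c⁴d²] (size 13), [c¹²d³] (size 13).
Class equation: 1 + 4 + 4 + 4 + 13 + 13 + 13 = 52 = |G|. So G has 7 conjugacy classes.

Answer: 7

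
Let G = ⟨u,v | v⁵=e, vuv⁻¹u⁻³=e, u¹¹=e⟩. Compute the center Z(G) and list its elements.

An element z ∈ Z(G) iff z commutes with every generator.
For example e is central: e·u = u = u·e; e·v = v = v·e.
Whereas u ∉ Z(G) since u·v = uv ≠ u³v = v·u.
Checking each of the 55 elements this way gives Z(G) = {e}, of order 1.

Answer: {e}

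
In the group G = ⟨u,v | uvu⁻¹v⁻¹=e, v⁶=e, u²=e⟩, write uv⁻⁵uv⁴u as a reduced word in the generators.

Multiply left to right, reducing at each step:
  u · v⁻⁵ = uv
  (uv) · u = v
  v · v⁴ = v⁵
  (v⁵) · u = uv⁵

Answer: uv⁵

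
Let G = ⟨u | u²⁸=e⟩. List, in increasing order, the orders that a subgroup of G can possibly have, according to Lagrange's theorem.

|G| = 28 = 2² · 7. By Lagrange's theorem the order of any subgroup divides 28; the divisors of 28 are 1, 2, 4, 7, 14, 28.

Answer: 1, 2, 4, 7, 14, 28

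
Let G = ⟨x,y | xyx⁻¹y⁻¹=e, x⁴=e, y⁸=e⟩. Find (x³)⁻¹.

The order of (x³) is 4 (smallest k with (x³)ᵏ = e), so (x³)⁻¹ = (x³)³ = x.
Check: (x³) · x → (x³) · x = e, giving e as required.

Answer: x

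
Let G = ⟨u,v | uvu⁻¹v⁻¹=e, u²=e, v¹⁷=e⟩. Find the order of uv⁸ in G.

Compute successive powers until reaching e:
  (uv⁸)¹ = uv⁸, (uv⁸)² = v¹⁶, (uv⁸)³ = uv⁷, (uv⁸)⁴ = v¹⁵, (uv⁸)⁵ = uv⁶, (uv⁸)⁶ = v¹⁴, (uv⁸)⁷ = uv⁵, (uv⁸)⁸ = v¹³, (uv⁸)⁹ = uv⁴, (uv⁸)¹⁰ = v¹², (uv⁸)¹¹ = uv³, (uv⁸)¹² = v¹¹, (uv⁸)¹³ = uv², (uv⁸)¹⁴ = v¹⁰, (uv⁸)¹⁵ = uv, (uv⁸)¹⁶ = v⁹, (uv⁸)¹⁷ = u, (uv⁸)¹⁸ = v⁸, (uv⁸)¹⁹ = uv¹⁶, (uv⁸)²⁰ = v⁷, (uv⁸)²¹ = uv¹⁵, (uv⁸)²² = v⁶, (uv⁸)²³ = uv¹⁴, (uv⁸)²⁴ = v⁵, (uv⁸)²⁵ = uv¹³, (uv⁸)²⁶ = v⁴, (uv⁸)²⁷ = uv¹², (uv⁸)²⁸ = v³, (uv⁸)²⁹ = uv¹¹, (uv⁸)³⁰ = v², (uv⁸)³¹ = uv¹⁰, (uv⁸)³² = v, (uv⁸)³³ = uv⁹, (uv⁸)³⁴ = e.
The smallest positive k with (uv⁸)ᵏ = e is 34.

Answer: 34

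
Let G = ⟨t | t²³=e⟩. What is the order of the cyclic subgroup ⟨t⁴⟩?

|⟨t⁴⟩| equals the order of t⁴. Compute successive powers until reaching e:
  (t⁴)¹ = t⁴, (t⁴)² = t⁸, (t⁴)³ = t¹², (t⁴)⁴ = t¹⁶, (t⁴)⁵ = t²⁰, (t⁴)⁶ = t, (t⁴)⁷ = t⁵, (t⁴)⁸ = t⁹, (t⁴)⁹ = t¹³, (t⁴)¹⁰ = t¹⁷, (t⁴)¹¹ = t²¹, (t⁴)¹² = t², (t⁴)¹³ = t⁶, (t⁴)¹⁴ = t¹⁰, (t⁴)¹⁵ = t¹⁴, (t⁴)¹⁶ = t¹⁸, (t⁴)¹⁷ = t²², (t⁴)¹⁸ = t³, (t⁴)¹⁹ = t⁷, (t⁴)²⁰ = t¹¹, (t⁴)²¹ = t¹⁵, (t⁴)²² = t¹⁹, (t⁴)²³ = e.
The smallest positive k with (t⁴)ᵏ = e is 23, so |⟨t⁴⟩| = 23.

Answer: 23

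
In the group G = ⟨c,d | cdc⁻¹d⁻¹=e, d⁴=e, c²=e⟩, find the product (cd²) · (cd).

Compute (cd²) · (cd) by multiplying left to right and reducing via the relations at each step:
  (cd²) · c = d²
  (d²) · d = d³

Answer: d³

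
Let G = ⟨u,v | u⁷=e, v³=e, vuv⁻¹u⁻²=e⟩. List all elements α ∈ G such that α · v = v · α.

⟨v⟩ ⊆ C_G(v) since powers of v commute with v; so |C_G(v)| ≥ |⟨v⟩| = 3.
By orbit–stabilizer, |C_G(v)| = |G| / |conj. class of v| = 21 / 7 = 3.
The 3 elements commuting with v are {e, v, v²}.

Answer: {e, v, v²}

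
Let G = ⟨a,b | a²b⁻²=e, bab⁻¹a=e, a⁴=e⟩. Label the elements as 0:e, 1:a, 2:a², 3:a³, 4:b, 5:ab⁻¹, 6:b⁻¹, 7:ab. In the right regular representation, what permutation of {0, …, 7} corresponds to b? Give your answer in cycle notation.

(0 4 2 6)(1 7 3 5)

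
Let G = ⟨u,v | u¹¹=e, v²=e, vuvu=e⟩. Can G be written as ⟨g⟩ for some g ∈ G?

Every cyclic group is abelian. But u·v = uv while v·u = u¹⁰v, so u·v ≠ v·u and G is not abelian. Hence G is not cyclic.

Answer: No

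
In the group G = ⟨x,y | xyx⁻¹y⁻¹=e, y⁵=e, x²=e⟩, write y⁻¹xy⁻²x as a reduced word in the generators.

Multiply left to right, reducing at each step:
  (y⁴) · x = xy⁴
  (xy⁴) · y⁻² = xy²
  (xy²) · x = y²

Answer: y²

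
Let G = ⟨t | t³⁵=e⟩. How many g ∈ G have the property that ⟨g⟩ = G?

G is cyclic of order 35. An element generates G iff its order is 35, and a cyclic group of order 35 has exactly φ(35) = 24 such elements.

Answer: 24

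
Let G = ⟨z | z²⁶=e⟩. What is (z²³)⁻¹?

The order of (z²³) is 26 (smallest k with (z²³)ᵏ = e), so (z²³)⁻¹ = (z²³)²⁵ = z³.
Check: (z²³) · (z³) → (z²³) · z³ = e, giving e as required.

Answer: z³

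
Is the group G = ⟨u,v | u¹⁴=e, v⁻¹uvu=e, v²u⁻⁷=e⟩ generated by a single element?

Every cyclic group is abelian. But u·v = uv while v·u = u⁶v⁻¹, so u·v ≠ v·u and G is not abelian. Hence G is not cyclic.

Answer: No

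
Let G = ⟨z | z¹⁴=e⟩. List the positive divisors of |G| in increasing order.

|G| = 14 = 2 · 7. By Lagrange's theorem the order of any subgroup divides 14; the divisors of 14 are 1, 2, 7, 14.

Answer: 1, 2, 7, 14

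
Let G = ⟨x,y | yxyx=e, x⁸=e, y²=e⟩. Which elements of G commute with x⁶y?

⟨x⁶y⟩ ⊆ C_G(x⁶y) since powers of x⁶y commute with x⁶y; so |C_G(x⁶y)| ≥ |⟨x⁶y⟩| = 2.
By orbit–stabilizer, |C_G(x⁶y)| = |G| / |conj. class of x⁶y| = 16 / 4 = 4.
The 4 elements commuting with x⁶y are {e, x⁴, x²y, x⁶y}.

Answer: {e, x⁴, x²y, x⁶y}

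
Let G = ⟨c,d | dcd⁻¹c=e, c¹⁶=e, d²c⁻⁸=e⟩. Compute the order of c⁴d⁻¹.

Compute successive powers until reaching e:
  (c⁴d⁻¹)¹ = c⁴d⁻¹, (c⁴d⁻¹)² = c⁸, (c⁴d⁻¹)³ = c⁴d, (c⁴d⁻¹)⁴ = e.
The smallest positive k with (c⁴d⁻¹)ᵏ = e is 4.

Answer: 4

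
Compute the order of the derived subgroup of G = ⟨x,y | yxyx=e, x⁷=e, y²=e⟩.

G' = [G, G] is generated by all commutators. The generator-pair commutators are: [x, y] = x².
The subgroup they normally generate is {e, x, x², x³, x⁴, x⁵, x⁶}, of order 7.
Check: |G/G'| = 14/7 = 2 is the order of the abelianisation.

Answer: 7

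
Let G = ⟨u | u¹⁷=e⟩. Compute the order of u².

Compute successive powers until reaching e:
  (u²)¹ = u², (u²)² = u⁴, (u²)³ = u⁶, (u²)⁴ = u⁸, (u²)⁵ = u¹⁰, (u²)⁶ = u¹², (u²)⁷ = u¹⁴, (u²)⁸ = u¹⁶, (u²)⁹ = u, (u²)¹⁰ = u³, (u²)¹¹ = u⁵, (u²)¹² = u⁷, (u²)¹³ = u⁹, (u²)¹⁴ = u¹¹, (u²)¹⁵ = u¹³, (u²)¹⁶ = u¹⁵, (u²)¹⁷ = e.
The smallest positive k with (u²)ᵏ = e is 17.

Answer: 17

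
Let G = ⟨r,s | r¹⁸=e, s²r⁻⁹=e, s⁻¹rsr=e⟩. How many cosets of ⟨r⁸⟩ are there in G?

First find ord(r⁸) by computing successive powers:
  (r⁸)¹ = r⁸, (r⁸)² = r¹⁶, (r⁸)³ = r⁶, (r⁸)⁴ = r¹⁴, (r⁸)⁵ = r⁴, (r⁸)⁶ = r¹², (r⁸)⁷ = r², (r⁸)⁸ = r¹⁰, (r⁸)⁹ = e.
So |⟨r⁸⟩| = ord(r⁸) = 9. With |G| = 36, by Lagrange [G : ⟨r⁸⟩] = 36/9 = 4.

Answer: 4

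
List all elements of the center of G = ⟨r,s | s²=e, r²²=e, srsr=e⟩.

An element z ∈ Z(G) iff z commutes with every generator.
For example r¹¹ is central: (r¹¹)·r = r¹² = r·(r¹¹); (r¹¹)·s = r¹¹s = s·(r¹¹).
Whereas r ∉ Z(G) since r·s = rs ≠ r²¹s = s·r.
Checking each of the 44 elements this way gives Z(G) = {e, r¹¹}, of order 2.

Answer: {e, r¹¹}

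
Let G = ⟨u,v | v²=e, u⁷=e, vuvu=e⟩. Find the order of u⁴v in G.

Compute successive powers until reaching e:
  (u⁴v)¹ = u⁴v, (u⁴v)² = e.
The smallest positive k with (u⁴v)ᵏ = e is 2.

Answer: 2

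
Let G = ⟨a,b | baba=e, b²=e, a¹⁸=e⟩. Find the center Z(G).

An element z ∈ Z(G) iff z commutes with every generator.
For example a⁹ is central: (a⁹)·a = a¹⁰ = a·(a⁹); (a⁹)·b = a⁹b = b·(a⁹).
Whereas a ∉ Z(G) since a·b = ab ≠ a¹⁷b = b·a.
Checking each of the 36 elements this way gives Z(G) = {e, a⁹}, of order 2.

Answer: {e, a⁹}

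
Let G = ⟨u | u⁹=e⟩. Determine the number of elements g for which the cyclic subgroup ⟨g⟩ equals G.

G is cyclic of order 9. An element generates G iff its order is 9, and a cyclic group of order 9 has exactly φ(9) = 6 such elements.

Answer: 6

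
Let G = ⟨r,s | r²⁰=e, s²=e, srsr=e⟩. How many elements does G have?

Enumerate words in the generators, reducing via the relations: the distinct elements are
  {e, r, s, rs, r², r³, r⁴, r⁵, r⁶, r⁷, r⁸, r⁹, r²s, r³s, r¹², r¹³, r¹¹, r¹⁰, r¹⁴, r¹⁵, r¹⁶, r¹⁷, r¹⁸, r¹⁹, r⁴s, r⁵s, r⁶s, r⁷s, r⁸s, r⁹s, r¹²s, r¹³s, r¹¹s, r¹⁰s, r¹⁴s, r¹⁵s, r¹⁶s, r¹⁷s, r¹⁸s, r¹⁹s}.
No further products give new elements, so |G| = 40.

Answer: 40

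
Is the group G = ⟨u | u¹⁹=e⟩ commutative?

G has a single generator, so G is cyclic and hence abelian.

Answer: Yes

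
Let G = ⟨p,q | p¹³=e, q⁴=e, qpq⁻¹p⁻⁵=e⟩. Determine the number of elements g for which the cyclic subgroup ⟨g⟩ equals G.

⟨g⟩ = G would require ord(g) = |G| = 52, but the maximum element order in G is 13 < 52. So G is not cyclic and no single element generates it: the count is 0.

Answer: 0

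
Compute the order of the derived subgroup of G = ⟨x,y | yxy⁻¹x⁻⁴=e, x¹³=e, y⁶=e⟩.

G' = [G, G] is generated by all commutators. The generator-pair commutators are: [x, y] = x¹⁰.
The subgroup they normally generate is {e, x, x², x³, x⁴, x⁵, x⁶, x⁷, x⁸, x⁹, x¹⁰, x¹¹, x¹²}, of order 13.
Check: |G/G'| = 78/13 = 6 is the order of the abelianisation.

Answer: 13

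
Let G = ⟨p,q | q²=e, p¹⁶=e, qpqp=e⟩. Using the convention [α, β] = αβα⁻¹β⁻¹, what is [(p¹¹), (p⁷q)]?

[(p¹¹), (p⁷q)] = (p¹¹)·(p⁷q)·(p¹¹)⁻¹·(p⁷q)⁻¹.
  (p¹¹) · (p⁷q) = p²q
  (p²q) · (p⁵) = p¹³q
  (p¹³q) · (p⁷q) = p⁶

Answer: p⁶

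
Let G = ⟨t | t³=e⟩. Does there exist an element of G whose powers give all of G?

|G| = 3. The element t has order 3 (its powers give 3 distinct elements), so ⟨t⟩ = G and G is cyclic.

Answer: Yes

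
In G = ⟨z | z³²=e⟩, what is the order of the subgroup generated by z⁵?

|⟨z⁵⟩| equals the order of z⁵. Compute successive powers until reaching e:
  (z⁵)¹ = z⁵, (z⁵)² = z¹⁰, (z⁵)³ = z¹⁵, (z⁵)⁴ = z²⁰, (z⁵)⁵ = z²⁵, (z⁵)⁶ = z³⁰, (z⁵)⁷ = z³, (z⁵)⁸ = z⁸, (z⁵)⁹ = z¹³, (z⁵)¹⁰ = z¹⁸, (z⁵)¹¹ = z²³, (z⁵)¹² = z²⁸, (z⁵)¹³ = z, (z⁵)¹⁴ = z⁶, (z⁵)¹⁵ = z¹¹, (z⁵)¹⁶ = z¹⁶, (z⁵)¹⁷ = z²¹, (z⁵)¹⁸ = z²⁶, (z⁵)¹⁹ = z³¹, (z⁵)²⁰ = z⁴, (z⁵)²¹ = z⁹, (z⁵)²² = z¹⁴, (z⁵)²³ = z¹⁹, (z⁵)²⁴ = z²⁴, (z⁵)²⁵ = z²⁹, (z⁵)²⁶ = z², (z⁵)²⁷ = z⁷, (z⁵)²⁸ = z¹², (z⁵)²⁹ = z¹⁷, (z⁵)³⁰ = z²², (z⁵)³¹ = z²⁷, (z⁵)³² = e.
The smallest positive k with (z⁵)ᵏ = e is 32, so |⟨z⁵⟩| = 32.

Answer: 32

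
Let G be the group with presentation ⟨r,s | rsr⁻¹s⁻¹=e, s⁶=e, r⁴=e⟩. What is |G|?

Enumerate words in the generators, reducing via the relations: the distinct elements are
  {e, r, s, rs, r², r³, s², s³, s⁴, s⁵, rs², rs³, rs⁴, rs⁵, r²s, r³s, r²s², r²s³, r²s⁴, r²s⁵, r³s², r³s³, r³s⁴, r³s⁵}.
No further products give new elements, so |G| = 24.

Answer: 24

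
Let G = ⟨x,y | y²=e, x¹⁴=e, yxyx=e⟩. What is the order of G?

Enumerate words in the generators, reducing via the relations: the distinct elements are
  {e, x, y, xy, x², x³, x⁴, x⁵, x⁶, x⁷, x⁸, x⁹, x²y, x³y, x¹², x¹³, x¹¹, x¹⁰, x⁴y, x⁵y, x⁶y, x⁷y, x⁸y, x⁹y, x¹²y, x¹³y, x¹¹y, x¹⁰y}.
No further products give new elements, so |G| = 28.

Answer: 28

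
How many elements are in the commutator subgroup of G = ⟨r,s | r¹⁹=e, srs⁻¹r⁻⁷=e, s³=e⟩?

G' = [G, G] is generated by all commutators. The generator-pair commutators are: [r, s] = r¹³.
The subgroup they normally generate is {e, r, r², r³, r⁴, r⁵, r⁶, r⁷, r⁸, r⁹, r¹⁰, r¹¹, r¹², r¹³, r¹⁴, r¹⁵, r¹⁶, r¹⁷, r¹⁸}, of order 19.
Check: |G/G'| = 57/19 = 3 is the order of the abelianisation.

Answer: 19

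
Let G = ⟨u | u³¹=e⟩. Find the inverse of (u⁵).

The order of (u⁵) is 31 (smallest k with (u⁵)ᵏ = e), so (u⁵)⁻¹ = (u⁵)³⁰ = u²⁶.
Check: (u⁵) · (u²⁶) → (u⁵) · u²⁶ = e, giving e as required.

Answer: u²⁶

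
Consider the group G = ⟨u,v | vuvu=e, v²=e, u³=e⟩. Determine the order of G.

Enumerate words in the generators, reducing via the relations: the distinct elements are
  {e, u, v, uv, u², u²v}.
No further products give new elements, so |G| = 6.

Answer: 6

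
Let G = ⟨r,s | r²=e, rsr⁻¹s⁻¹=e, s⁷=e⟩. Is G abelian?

Each pair of generators commutes: r·s = rs = s·r. Since the generators pairwise commute, every element of G commutes with every other, so G is abelian.

Answer: Yes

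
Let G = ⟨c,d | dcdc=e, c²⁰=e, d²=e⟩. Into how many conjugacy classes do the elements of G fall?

The conjugacy classes (representative and size) are:
  [e] (size 1), [c] (size 2), [c¹⁸] (size 2), [c³] (size 2), [c⁴] (size 2), [c¹⁵] (size 2), [c¹⁴] (size 2), [c⁷] (size 2), [c¹²] (size 2), [c¹¹] (size 2), [c¹⁰] (size 1), [c¹⁸d] (size 10), [c⁵d] (size 10).
Class equation: 1 + 2 + 2 + 2 + 2 + 2 + 2 + 2 + 2 + 2 + 1 + 10 + 10 = 40 = |G|. So G has 13 conjugacy classes.

Answer: 13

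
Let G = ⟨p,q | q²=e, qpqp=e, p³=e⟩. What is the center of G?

An element z ∈ Z(G) iff z commutes with every generator.
For example e is central: e·p = p = p·e; e·q = q = q·e.
Whereas p ∉ Z(G) since p·q = pq ≠ p²q = q·p.
Checking each of the 6 elements this way gives Z(G) = {e}, of order 1.

Answer: {e}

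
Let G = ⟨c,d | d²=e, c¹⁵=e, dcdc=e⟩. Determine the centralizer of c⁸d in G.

⟨c⁸d⟩ ⊆ C_G(c⁸d) since powers of c⁸d commute with c⁸d; so |C_G(c⁸d)| ≥ |⟨c⁸d⟩| = 2.
By orbit–stabilizer, |C_G(c⁸d)| = |G| / |conj. class of c⁸d| = 30 / 15 = 2.
The 2 elements commuting with c⁸d are {e, c⁸d}.

Answer: {e, c⁸d}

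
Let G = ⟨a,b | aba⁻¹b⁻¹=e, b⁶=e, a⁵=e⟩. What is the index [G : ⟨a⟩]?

First find ord(a) by computing successive powers:
  a¹ = a, a² = a², a³ = a³, a⁴ = a⁴, a⁵ = e.
So |⟨a⟩| = ord(a) = 5. With |G| = 30, by Lagrange [G : ⟨a⟩] = 30/5 = 6.

Answer: 6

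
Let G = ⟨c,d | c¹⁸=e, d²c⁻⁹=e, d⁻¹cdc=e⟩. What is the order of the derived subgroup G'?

G' = [G, G] is generated by all commutators. The generator-pair commutators are: [c, d] = c².
The subgroup they normally generate is {e, c², c⁴, c⁶, c⁸, c¹⁰, c¹², c¹⁴, c¹⁶}, of order 9.
Check: |G/G'| = 36/9 = 4 is the order of the abelianisation.

Answer: 9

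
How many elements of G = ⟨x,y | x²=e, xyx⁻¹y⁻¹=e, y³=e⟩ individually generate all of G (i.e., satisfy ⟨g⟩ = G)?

G is cyclic of order 6. An element generates G iff its order is 6, and a cyclic group of order 6 has exactly φ(6) = 2 such elements.

Answer: 2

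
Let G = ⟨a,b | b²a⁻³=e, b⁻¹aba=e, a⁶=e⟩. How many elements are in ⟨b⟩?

|⟨b⟩| equals the order of b. Compute successive powers until reaching e:
  b¹ = b, b² = a³, b³ = b⁻¹, b⁴ = e.
The smallest positive k with bᵏ = e is 4, so |⟨b⟩| = 4.

Answer: 4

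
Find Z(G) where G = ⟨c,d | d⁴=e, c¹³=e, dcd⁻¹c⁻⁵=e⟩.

An element z ∈ Z(G) iff z commutes with every generator.
For example e is central: e·c = c = c·e; e·d = d = d·e.
Whereas c ∉ Z(G) since c·d = cd ≠ c⁵d = d·c.
Checking each of the 52 elements this way gives Z(G) = {e}, of order 1.

Answer: {e}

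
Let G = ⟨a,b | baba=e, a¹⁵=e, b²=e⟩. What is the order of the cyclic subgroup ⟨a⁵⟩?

|⟨a⁵⟩| equals the order of a⁵. Compute successive powers until reaching e:
  (a⁵)¹ = a⁵, (a⁵)² = a¹⁰, (a⁵)³ = e.
The smallest positive k with (a⁵)ᵏ = e is 3, so |⟨a⁵⟩| = 3.

Answer: 3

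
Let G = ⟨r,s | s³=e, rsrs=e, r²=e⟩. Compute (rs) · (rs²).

Compute (rs) · (rs²) by multiplying left to right and reducing via the relations at each step:
  (rs) · r = s²
  (s²) · s² = s

Answer: s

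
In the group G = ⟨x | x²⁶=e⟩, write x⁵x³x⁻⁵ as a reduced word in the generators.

Multiply left to right, reducing at each step:
  (x⁵) · x³ = x⁸
  (x⁸) · x⁻⁵ = x³

Answer: x³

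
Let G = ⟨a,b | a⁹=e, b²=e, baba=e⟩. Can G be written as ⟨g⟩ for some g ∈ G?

Every cyclic group is abelian. But a·b = ab while b·a = a⁸b, so a·b ≠ b·a and G is not abelian. Hence G is not cyclic.

Answer: No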